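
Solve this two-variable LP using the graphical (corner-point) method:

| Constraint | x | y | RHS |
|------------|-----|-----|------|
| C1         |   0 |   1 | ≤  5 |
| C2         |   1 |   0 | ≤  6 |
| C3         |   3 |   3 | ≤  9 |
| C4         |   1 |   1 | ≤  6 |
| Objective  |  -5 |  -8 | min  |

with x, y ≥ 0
x = 0, y = 3, z = -24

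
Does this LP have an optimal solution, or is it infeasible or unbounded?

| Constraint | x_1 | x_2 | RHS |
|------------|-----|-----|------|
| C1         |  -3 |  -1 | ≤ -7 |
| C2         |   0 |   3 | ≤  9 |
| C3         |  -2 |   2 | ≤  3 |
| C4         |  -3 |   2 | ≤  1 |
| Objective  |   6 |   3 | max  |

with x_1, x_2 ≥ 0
Feasible point: (2, 1) satisfies every constraint, so the LP is feasible.
Direction d = (1, 0): for each constraint row a, a·d ≤ 0 —
  (-3)(1) + (-1)(0) = -3 ≤ 0
  (0)(1) + (3)(0) = 0 ≤ 0
  (-2)(1) + (2)(0) = -2 ≤ 0
  (-3)(1) + (2)(0) = -3 ≤ 0
and d ≥ 0, so (2, 1) + t·d stays feasible for every t ≥ 0. Along this ray z = 6x_1 + 3x_2 changes by 6 per unit t, so z → +∞.

The LP is unbounded; z can be made arbitrarily large.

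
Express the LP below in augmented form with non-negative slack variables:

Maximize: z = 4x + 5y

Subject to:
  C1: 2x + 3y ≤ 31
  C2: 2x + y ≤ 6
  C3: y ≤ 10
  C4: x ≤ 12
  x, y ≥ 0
max z = 4x + 5y

s.t.
  2x + 3y + s1 = 31
  2x + y + s2 = 6
  y + s3 = 10
  x + s4 = 12
  x, y, s1, s2, s3, s4 ≥ 0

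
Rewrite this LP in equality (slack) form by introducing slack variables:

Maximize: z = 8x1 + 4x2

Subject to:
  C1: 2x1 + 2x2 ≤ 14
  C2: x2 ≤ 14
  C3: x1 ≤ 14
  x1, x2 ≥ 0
max z = 8x1 + 4x2

s.t.
  2x1 + 2x2 + s1 = 14
  x2 + s2 = 14
  x1 + s3 = 14
  x1, x2, s1, s2, s3 ≥ 0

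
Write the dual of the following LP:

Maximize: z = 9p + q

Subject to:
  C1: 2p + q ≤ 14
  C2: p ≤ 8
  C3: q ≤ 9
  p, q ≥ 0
Minimize: z = 14y1 + 8y2 + 9y3

Subject to:
  C1: -2y1 - y2 ≤ -9
  C2: -y1 - y3 ≤ -1
  y1, y2, y3 ≥ 0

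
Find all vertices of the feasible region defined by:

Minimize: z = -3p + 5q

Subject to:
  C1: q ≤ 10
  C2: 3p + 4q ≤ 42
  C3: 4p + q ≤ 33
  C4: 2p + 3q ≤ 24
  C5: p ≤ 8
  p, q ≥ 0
Each vertex is the intersection of two constraint boundaries that also satisfies all remaining constraints:
  p = 0 and q = 0 → (0, 0)
  p = 8 and q = 0 → (8, 0)
  4p + q = 33 and p = 8 → (8, 1)
  4p + q = 33 and 2p + 3q = 24 → (7.5, 3)
  2p + 3q = 24 and p = 0 → (0, 8)

Vertices: (0, 0), (8, 0), (8, 1), (7.5, 3), (0, 8)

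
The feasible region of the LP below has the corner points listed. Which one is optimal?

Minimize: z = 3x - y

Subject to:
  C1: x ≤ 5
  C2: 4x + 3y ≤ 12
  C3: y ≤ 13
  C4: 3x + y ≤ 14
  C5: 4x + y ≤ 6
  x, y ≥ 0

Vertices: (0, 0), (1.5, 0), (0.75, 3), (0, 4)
Evaluating z = 3x - y at each vertex:
  (0, 0): z = 0
  (1.5, 0): z = 4.5
  (0.75, 3): z = -0.75
  (0, 4): z = -4

The smallest value is z = -4, attained at (0, 4).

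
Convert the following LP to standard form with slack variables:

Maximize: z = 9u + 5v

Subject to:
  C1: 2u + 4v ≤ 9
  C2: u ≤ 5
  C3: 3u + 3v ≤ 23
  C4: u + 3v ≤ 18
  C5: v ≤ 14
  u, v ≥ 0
max z = 9u + 5v

s.t.
  2u + 4v + s1 = 9
  u + s2 = 5
  3u + 3v + s3 = 23
  u + 3v + s4 = 18
  v + s5 = 14
  u, v, s1, s2, s3, s4, s5 ≥ 0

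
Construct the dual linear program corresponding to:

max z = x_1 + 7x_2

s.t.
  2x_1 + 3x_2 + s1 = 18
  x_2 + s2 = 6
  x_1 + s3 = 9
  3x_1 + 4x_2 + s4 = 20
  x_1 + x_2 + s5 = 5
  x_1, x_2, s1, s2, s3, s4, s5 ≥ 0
Minimize: z = 18y1 + 6y2 + 9y3 + 20y4 + 5y5

Subject to:
  C1: -2y1 - y3 - 3y4 - y5 ≤ -1
  C2: -3y1 - y2 - 4y4 - y5 ≤ -7
  y1, y2, y3, y4, y5 ≥ 0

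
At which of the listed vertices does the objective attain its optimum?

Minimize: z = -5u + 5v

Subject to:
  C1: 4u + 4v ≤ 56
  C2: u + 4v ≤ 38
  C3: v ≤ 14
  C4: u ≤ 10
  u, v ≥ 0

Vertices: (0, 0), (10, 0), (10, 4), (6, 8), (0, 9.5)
(10, 0) with z = -50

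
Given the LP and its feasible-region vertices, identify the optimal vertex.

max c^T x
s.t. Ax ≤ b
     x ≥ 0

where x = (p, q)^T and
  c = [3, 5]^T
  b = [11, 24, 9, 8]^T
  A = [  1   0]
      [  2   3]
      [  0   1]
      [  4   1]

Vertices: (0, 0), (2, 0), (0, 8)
Evaluating z = 3p + 5q at each vertex:
  (0, 0): z = 0
  (2, 0): z = 6
  (0, 8): z = 40

The largest value is z = 40, attained at (0, 8).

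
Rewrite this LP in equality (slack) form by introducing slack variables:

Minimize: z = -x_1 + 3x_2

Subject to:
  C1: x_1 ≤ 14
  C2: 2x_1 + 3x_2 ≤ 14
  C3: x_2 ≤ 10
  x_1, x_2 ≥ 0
min z = -x_1 + 3x_2

s.t.
  x_1 + s1 = 14
  2x_1 + 3x_2 + s2 = 14
  x_2 + s3 = 10
  x_1, x_2, s1, s2, s3 ≥ 0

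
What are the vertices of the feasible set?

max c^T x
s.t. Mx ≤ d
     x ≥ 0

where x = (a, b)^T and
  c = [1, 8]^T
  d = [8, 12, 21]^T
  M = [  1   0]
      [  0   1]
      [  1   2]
Each vertex is the intersection of two constraint boundaries that also satisfies all remaining constraints:
  a = 0 and b = 0 → (0, 0)
  a = 8 and b = 0 → (8, 0)
  a = 8 and a + 2b = 21 → (8, 6.5)
  a + 2b = 21 and a = 0 → (0, 10.5)

Vertices: (0, 0), (8, 0), (8, 6.5), (0, 10.5)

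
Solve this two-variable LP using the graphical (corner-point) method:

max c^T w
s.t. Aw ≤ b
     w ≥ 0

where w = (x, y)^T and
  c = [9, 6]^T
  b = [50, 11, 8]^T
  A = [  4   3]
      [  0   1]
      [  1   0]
x = 8, y = 6, z = 108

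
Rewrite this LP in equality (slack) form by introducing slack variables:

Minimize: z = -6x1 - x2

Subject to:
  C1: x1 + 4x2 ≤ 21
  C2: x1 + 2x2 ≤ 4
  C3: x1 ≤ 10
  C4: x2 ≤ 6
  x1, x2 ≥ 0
min z = -6x1 - x2

s.t.
  x1 + 4x2 + s1 = 21
  x1 + 2x2 + s2 = 4
  x1 + s3 = 10
  x2 + s4 = 6
  x1, x2, s1, s2, s3, s4 ≥ 0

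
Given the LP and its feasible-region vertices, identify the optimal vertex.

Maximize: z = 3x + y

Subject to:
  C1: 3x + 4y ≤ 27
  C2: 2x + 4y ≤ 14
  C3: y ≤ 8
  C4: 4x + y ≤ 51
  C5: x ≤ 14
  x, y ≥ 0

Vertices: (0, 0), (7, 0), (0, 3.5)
Evaluating z = 3x + y at each vertex:
  (0, 0): z = 0
  (7, 0): z = 21
  (0, 3.5): z = 3.5

The largest value is z = 21, attained at (7, 0).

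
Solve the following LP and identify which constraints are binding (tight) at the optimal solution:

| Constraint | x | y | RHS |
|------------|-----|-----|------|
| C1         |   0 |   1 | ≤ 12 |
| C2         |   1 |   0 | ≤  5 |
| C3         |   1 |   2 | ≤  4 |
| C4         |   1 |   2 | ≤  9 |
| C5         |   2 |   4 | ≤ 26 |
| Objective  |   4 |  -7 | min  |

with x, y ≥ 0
Optimal: x = 0, y = 2
Binding: C3, x ≥ 0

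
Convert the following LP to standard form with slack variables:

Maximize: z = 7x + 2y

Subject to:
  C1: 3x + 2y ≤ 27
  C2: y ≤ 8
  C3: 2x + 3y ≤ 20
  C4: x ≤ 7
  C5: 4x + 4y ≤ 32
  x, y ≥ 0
max z = 7x + 2y

s.t.
  3x + 2y + s1 = 27
  y + s2 = 8
  2x + 3y + s3 = 20
  x + s4 = 7
  4x + 4y + s5 = 32
  x, y, s1, s2, s3, s4, s5 ≥ 0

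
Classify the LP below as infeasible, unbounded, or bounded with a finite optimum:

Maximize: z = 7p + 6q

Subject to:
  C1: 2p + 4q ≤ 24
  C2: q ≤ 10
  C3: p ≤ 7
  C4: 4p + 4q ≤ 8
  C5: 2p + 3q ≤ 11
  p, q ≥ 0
The point (2, 0) satisfies every constraint, so the LP is feasible; the constraints give p ≤ 7 and q ≤ 10, which with p, q ≥ 0 keep the feasible region inside a bounded box. A feasible, bounded LP attains a finite optimum at a vertex.

Feasible with finite optimum z* = 14 at (2, 0).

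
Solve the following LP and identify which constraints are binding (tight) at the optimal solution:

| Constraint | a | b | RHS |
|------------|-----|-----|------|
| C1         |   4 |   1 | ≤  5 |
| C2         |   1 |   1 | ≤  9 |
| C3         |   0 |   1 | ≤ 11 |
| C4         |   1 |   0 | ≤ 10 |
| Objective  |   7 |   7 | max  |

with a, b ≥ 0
Optimal: a = 0, b = 5
Binding: C1, a ≥ 0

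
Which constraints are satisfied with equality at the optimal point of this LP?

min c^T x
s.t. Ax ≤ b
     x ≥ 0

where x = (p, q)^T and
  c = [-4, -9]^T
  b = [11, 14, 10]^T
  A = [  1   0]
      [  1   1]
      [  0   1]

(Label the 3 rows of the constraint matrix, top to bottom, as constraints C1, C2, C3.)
Optimal: p = 4, q = 10
Binding: C2, C3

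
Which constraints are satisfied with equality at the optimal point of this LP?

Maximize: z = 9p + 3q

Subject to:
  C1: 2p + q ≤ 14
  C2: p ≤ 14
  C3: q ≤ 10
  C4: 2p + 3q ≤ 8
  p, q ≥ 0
Optimal: p = 4, q = 0
Binding: C4, q ≥ 0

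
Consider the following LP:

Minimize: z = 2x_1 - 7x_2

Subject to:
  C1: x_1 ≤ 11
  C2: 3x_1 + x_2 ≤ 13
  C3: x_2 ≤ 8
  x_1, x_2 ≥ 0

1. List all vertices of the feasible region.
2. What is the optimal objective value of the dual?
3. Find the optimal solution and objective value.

1. (0, 0), (4.333, 0), (1.667, 8), (0, 8)
2. -56 (by strong duality, equal to the primal optimum)
3. x_1 = 0, x_2 = 8, z = -56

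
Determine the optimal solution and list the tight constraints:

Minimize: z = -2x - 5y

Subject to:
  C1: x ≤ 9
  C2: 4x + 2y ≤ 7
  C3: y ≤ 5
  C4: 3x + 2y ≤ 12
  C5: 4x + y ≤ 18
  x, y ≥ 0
Optimal: x = 0, y = 3.5
Slack at optimum:
  C1: slack = 9
  C2: slack = 0 (binding)
  C3: slack = 1.5
  C4: slack = 5
  C5: slack = 14.5
  x ≥ 0: x = 0 (binding)
  y ≥ 0: y = 3.5
Binding constraints: C2, x ≥ 0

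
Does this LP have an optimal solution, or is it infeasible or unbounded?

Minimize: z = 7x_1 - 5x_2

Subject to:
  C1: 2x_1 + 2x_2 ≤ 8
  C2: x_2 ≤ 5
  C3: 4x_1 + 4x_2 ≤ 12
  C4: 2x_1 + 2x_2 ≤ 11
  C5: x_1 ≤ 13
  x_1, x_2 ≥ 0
The point (0, 3) satisfies every constraint, so the LP is feasible; the constraints give x_1 ≤ 13 and x_2 ≤ 5, which with x_1, x_2 ≥ 0 keep the feasible region inside a bounded box. A feasible, bounded LP attains a finite optimum at a vertex.

The LP has an optimal solution: (0, 3) with z = -15.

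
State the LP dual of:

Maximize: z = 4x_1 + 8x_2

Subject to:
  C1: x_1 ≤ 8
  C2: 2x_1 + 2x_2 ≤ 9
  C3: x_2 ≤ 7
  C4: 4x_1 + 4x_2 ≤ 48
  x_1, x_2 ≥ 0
Minimize: z = 8y1 + 9y2 + 7y3 + 48y4

Subject to:
  C1: -y1 - 2y2 - 4y4 ≤ -4
  C2: -2y2 - y3 - 4y4 ≤ -8
  y1, y2, y3, y4 ≥ 0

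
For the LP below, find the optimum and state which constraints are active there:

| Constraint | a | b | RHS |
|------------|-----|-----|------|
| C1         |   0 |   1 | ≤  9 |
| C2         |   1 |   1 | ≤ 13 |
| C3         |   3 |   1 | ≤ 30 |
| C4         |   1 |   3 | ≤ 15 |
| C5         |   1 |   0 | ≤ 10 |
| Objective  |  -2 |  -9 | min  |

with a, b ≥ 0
Optimal: a = 0, b = 5
Slack at optimum:
  C1: slack = 4
  C2: slack = 8
  C3: slack = 25
  C4: slack = 0 (binding)
  C5: slack = 10
  a ≥ 0: a = 0 (binding)
  b ≥ 0: b = 5
Binding constraints: C4, a ≥ 0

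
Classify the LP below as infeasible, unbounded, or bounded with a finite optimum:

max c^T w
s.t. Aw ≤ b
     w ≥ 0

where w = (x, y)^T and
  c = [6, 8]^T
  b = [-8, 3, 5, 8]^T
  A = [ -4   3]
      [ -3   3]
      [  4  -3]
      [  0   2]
One constraint requires 4x - 3y ≤ 5, while the constraint -4x + 3y ≤ -8 is equivalent to 4x - 3y ≥ 8. Together they would need 8 ≤ 4x - 3y ≤ 5, which is impossible since 8 > 5. No point satisfies all constraints.

Infeasible: no point satisfies all constraints simultaneously.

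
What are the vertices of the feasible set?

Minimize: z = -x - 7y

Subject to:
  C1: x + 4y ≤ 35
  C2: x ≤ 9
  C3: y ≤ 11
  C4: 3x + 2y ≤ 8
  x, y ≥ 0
Each vertex is the intersection of two constraint boundaries that also satisfies all remaining constraints:
  x = 0 and y = 0 → (0, 0)
  3x + 2y = 8 and y = 0 → (2.667, 0)
  3x + 2y = 8 and x = 0 → (0, 4)

Vertices: (0, 0), (2.667, 0), (0, 4)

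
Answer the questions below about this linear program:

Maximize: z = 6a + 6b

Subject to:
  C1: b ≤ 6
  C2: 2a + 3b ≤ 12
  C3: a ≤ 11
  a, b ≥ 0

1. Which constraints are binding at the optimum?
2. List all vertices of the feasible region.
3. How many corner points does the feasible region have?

1. C2, b ≥ 0
2. (0, 0), (6, 0), (0, 4)
3. 3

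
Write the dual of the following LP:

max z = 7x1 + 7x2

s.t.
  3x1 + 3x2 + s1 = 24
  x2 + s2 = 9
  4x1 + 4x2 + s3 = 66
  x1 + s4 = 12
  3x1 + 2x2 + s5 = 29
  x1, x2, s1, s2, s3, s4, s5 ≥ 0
Minimize: z = 24y1 + 9y2 + 66y3 + 12y4 + 29y5

Subject to:
  C1: -3y1 - 4y3 - y4 - 3y5 ≤ -7
  C2: -3y1 - y2 - 4y3 - 2y5 ≤ -7
  y1, y2, y3, y4, y5 ≥ 0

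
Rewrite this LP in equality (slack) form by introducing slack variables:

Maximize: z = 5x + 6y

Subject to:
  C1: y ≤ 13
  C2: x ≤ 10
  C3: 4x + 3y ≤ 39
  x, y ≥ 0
max z = 5x + 6y

s.t.
  y + s1 = 13
  x + s2 = 10
  4x + 3y + s3 = 39
  x, y, s1, s2, s3 ≥ 0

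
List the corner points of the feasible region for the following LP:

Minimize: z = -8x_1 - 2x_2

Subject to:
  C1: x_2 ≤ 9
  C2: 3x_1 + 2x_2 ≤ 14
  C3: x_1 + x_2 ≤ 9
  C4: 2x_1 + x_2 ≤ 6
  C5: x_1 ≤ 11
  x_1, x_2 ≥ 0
Each vertex is the intersection of two constraint boundaries that also satisfies all remaining constraints:
  x_1 = 0 and x_2 = 0 → (0, 0)
  2x_1 + x_2 = 6 and x_2 = 0 → (3, 0)
  2x_1 + x_2 = 6 and x_1 = 0 → (0, 6)

Vertices: (0, 0), (3, 0), (0, 6)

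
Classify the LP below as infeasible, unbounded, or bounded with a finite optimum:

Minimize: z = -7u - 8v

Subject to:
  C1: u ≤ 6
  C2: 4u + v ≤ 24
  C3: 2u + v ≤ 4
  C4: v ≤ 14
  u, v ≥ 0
The point (0, 4) satisfies every constraint, so the LP is feasible; the constraints give u ≤ 6 and v ≤ 14, which with u, v ≥ 0 keep the feasible region inside a bounded box. A feasible, bounded LP attains a finite optimum at a vertex.

Feasible with finite optimum z* = -32 at (0, 4).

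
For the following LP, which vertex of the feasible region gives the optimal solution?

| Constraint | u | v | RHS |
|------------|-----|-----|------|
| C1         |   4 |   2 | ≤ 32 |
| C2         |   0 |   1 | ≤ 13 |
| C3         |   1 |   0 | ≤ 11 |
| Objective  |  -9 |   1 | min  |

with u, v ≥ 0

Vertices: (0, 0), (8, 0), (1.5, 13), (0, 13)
Evaluating z = -9u + v at each vertex:
  (0, 0): z = 0
  (8, 0): z = -72
  (1.5, 13): z = -0.5
  (0, 13): z = 13

The smallest value is z = -72, attained at (8, 0).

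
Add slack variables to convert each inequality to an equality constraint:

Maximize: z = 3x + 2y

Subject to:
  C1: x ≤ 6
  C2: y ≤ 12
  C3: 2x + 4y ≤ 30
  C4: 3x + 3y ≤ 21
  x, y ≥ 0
max z = 3x + 2y

s.t.
  x + s1 = 6
  y + s2 = 12
  2x + 4y + s3 = 30
  3x + 3y + s4 = 21
  x, y, s1, s2, s3, s4 ≥ 0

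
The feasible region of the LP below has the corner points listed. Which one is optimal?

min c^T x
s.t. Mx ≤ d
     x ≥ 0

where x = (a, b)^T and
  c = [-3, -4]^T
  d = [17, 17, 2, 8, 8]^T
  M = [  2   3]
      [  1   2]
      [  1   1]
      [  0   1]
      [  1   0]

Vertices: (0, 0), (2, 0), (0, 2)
Evaluating z = -3a - 4b at each vertex:
  (0, 0): z = 0
  (2, 0): z = -6
  (0, 2): z = -8

The smallest value is z = -8, attained at (0, 2).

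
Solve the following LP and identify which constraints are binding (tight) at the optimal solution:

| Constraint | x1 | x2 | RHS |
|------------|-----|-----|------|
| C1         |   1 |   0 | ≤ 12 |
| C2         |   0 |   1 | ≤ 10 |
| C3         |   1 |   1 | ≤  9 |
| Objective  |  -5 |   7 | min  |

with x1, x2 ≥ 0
Optimal: x1 = 9, x2 = 0
Slack at optimum:
  C1: slack = 3
  C2: slack = 10
  C3: slack = 0 (binding)
  x1 ≥ 0: x1 = 9
  x2 ≥ 0: x2 = 0 (binding)
Binding constraints: C3, x2 ≥ 0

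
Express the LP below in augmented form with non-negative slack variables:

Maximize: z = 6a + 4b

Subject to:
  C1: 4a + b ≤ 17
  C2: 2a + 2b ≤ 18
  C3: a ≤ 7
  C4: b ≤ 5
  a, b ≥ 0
max z = 6a + 4b

s.t.
  4a + b + s1 = 17
  2a + 2b + s2 = 18
  a + s3 = 7
  b + s4 = 5
  a, b, s1, s2, s3, s4 ≥ 0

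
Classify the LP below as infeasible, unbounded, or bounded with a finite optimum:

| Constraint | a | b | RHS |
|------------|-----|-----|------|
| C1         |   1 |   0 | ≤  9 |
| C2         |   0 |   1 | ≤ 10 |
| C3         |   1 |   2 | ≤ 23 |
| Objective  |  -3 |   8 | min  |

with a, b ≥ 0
The point (9, 0) satisfies every constraint, so the LP is feasible; the constraints give a ≤ 9 and b ≤ 10, which with a, b ≥ 0 keep the feasible region inside a bounded box. A feasible, bounded LP attains a finite optimum at a vertex.

Evaluating z = -3a + 8b at each vertex:
  (0, 0): z = 0
  (9, 0): z = -27
  (9, 7): z = 29
  (3, 10): z = 71
  (0, 10): z = 80

Bounded optimum: z* = -27 at (9, 0).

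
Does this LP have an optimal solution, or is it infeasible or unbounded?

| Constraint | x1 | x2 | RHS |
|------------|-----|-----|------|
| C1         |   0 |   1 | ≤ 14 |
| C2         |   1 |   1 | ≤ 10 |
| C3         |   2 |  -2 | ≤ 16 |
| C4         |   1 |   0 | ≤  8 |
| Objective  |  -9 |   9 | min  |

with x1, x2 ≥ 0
The point (8, 0) satisfies every constraint, so the LP is feasible; the constraints give x1 ≤ 8 and x2 ≤ 14, which with x1, x2 ≥ 0 keep the feasible region inside a bounded box. A feasible, bounded LP attains a finite optimum at a vertex.

Evaluating z = -9x1 + 9x2 at each vertex:
  (0, 0): z = 0
  (8, 0): z = -72
  (8, 2): z = -54
  (0, 10): z = 90

The LP has an optimal solution: (8, 0) with z = -72.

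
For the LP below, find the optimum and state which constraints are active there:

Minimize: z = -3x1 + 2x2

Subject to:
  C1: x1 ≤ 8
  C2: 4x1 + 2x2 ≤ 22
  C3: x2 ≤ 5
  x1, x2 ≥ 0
Optimal: x1 = 5.5, x2 = 0
Slack at optimum:
  C1: slack = 2.5
  C2: slack = 0 (binding)
  C3: slack = 5
  x1 ≥ 0: x1 = 5.5
  x2 ≥ 0: x2 = 0 (binding)
Binding constraints: C2, x2 ≥ 0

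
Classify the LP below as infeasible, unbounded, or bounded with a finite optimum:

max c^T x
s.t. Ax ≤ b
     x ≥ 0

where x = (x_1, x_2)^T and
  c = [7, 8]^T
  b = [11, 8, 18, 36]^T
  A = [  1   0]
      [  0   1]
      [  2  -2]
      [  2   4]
The point (11, 3.5) satisfies every constraint, so the LP is feasible; the constraints give x_1 ≤ 11 and x_2 ≤ 8, which with x_1, x_2 ≥ 0 keep the feasible region inside a bounded box. A feasible, bounded LP attains a finite optimum at a vertex.

Evaluating z = 7x_1 + 8x_2 at each vertex:
  (0, 0): z = 0
  (9, 0): z = 63
  (11, 2): z = 93
  (11, 3.5): z = 105
  (2, 8): z = 78
  (0, 8): z = 64

Feasible with finite optimum z* = 105 at (11, 3.5).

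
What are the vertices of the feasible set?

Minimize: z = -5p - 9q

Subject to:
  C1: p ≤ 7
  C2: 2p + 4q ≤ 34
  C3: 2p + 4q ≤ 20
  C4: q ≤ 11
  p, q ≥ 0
Each vertex is the intersection of two constraint boundaries that also satisfies all remaining constraints:
  p = 0 and q = 0 → (0, 0)
  p = 7 and q = 0 → (7, 0)
  p = 7 and 2p + 4q = 20 → (7, 1.5)
  2p + 4q = 20 and p = 0 → (0, 5)

Vertices: (0, 0), (7, 0), (7, 1.5), (0, 5)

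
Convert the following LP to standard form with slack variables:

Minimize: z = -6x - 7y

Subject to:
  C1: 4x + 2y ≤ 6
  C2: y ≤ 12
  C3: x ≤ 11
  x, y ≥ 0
min z = -6x - 7y

s.t.
  4x + 2y + s1 = 6
  y + s2 = 12
  x + s3 = 11
  x, y, s1, s2, s3 ≥ 0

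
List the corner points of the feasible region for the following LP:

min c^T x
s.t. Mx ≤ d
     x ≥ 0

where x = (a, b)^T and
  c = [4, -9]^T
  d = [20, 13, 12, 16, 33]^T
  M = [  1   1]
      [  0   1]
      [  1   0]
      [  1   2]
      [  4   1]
Each vertex is the intersection of two constraint boundaries that also satisfies all remaining constraints:
  a = 0 and b = 0 → (0, 0)
  4a + b = 33 and b = 0 → (8.25, 0)
  a + 2b = 16 and 4a + b = 33 → (7.143, 4.429)
  a + 2b = 16 and a = 0 → (0, 8)

Vertices: (0, 0), (8.25, 0), (7.143, 4.429), (0, 8)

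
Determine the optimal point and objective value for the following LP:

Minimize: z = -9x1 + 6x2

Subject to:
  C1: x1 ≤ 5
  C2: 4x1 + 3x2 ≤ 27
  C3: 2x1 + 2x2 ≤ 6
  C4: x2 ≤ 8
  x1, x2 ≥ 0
Each vertex is the intersection of two constraint boundaries that also satisfies all remaining constraints:
  x1 = 0 and x2 = 0 → (0, 0)
  2x1 + 2x2 = 6 and x2 = 0 → (3, 0)
  2x1 + 2x2 = 6 and x1 = 0 → (0, 3)

Evaluating z = -9x1 + 6x2 at each vertex:
  (0, 0): z = 0
  (3, 0): z = -27
  (0, 3): z = 18

The minimum is at (3, 0) with z = -27.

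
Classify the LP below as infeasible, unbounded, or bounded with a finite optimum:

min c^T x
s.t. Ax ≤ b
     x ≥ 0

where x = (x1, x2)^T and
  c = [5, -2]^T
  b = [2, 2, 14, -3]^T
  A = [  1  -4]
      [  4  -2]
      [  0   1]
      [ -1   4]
One constraint requires x1 - 4x2 ≤ 2, while the constraint -x1 + 4x2 ≤ -3 is equivalent to x1 - 4x2 ≥ 3. Together they would need 3 ≤ x1 - 4x2 ≤ 2, which is impossible since 3 > 2. No point satisfies all constraints.

The feasible region is empty; the LP is infeasible.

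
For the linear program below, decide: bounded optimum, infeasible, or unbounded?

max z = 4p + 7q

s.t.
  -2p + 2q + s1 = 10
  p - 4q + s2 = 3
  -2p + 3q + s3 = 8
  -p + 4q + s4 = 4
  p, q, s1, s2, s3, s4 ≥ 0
Feasible point: (0, 0) satisfies every constraint, so the LP is feasible.
Direction d = (4, 1): for each constraint row a, a·d ≤ 0 —
  (-2)(4) + (2)(1) = -6 ≤ 0
  (1)(4) + (-4)(1) = 0 ≤ 0
  (-2)(4) + (3)(1) = -5 ≤ 0
  (-1)(4) + (4)(1) = 0 ≤ 0
and d ≥ 0, so (0, 0) + t·d stays feasible for every t ≥ 0. Along this ray z = 4p + 7q changes by 23 per unit t, so z → +∞.

The LP is unbounded; z can be made arbitrarily large.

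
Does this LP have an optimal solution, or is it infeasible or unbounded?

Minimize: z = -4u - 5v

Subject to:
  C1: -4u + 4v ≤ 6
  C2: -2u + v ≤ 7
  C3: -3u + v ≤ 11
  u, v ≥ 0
Feasible point: (0, 0) satisfies every constraint, so the LP is feasible.
Direction d = (1, 0): for each constraint row a, a·d ≤ 0 —
  (-4)(1) + (4)(0) = -4 ≤ 0
  (-2)(1) + (1)(0) = -2 ≤ 0
  (-3)(1) + (1)(0) = -3 ≤ 0
and d ≥ 0, so (0, 0) + t·d stays feasible for every t ≥ 0. Along this ray z = -4u - 5v changes by -4 per unit t, so z → −∞.

The LP is unbounded; z can be made arbitrarily small.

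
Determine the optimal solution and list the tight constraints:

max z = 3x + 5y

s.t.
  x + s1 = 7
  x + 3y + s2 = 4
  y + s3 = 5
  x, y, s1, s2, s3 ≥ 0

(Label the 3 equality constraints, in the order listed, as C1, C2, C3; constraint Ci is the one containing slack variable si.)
Optimal: x = 4, y = 0
Slack at optimum:
  C1: slack = 3
  C2: slack = 0 (binding)
  C3: slack = 5
  x ≥ 0: x = 4
  y ≥ 0: y = 0 (binding)
Binding constraints: C2, y ≥ 0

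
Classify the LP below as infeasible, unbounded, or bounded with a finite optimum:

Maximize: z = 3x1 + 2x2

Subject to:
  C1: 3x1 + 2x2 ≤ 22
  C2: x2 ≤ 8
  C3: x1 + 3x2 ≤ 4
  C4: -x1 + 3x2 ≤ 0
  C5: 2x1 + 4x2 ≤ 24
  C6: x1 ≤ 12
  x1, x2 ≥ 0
The point (4, 0) satisfies every constraint, so the LP is feasible; the constraints give x1 ≤ 12 and x2 ≤ 8, which with x1, x2 ≥ 0 keep the feasible region inside a bounded box. A feasible, bounded LP attains a finite optimum at a vertex.

The LP has an optimal solution: (4, 0) with z = 12.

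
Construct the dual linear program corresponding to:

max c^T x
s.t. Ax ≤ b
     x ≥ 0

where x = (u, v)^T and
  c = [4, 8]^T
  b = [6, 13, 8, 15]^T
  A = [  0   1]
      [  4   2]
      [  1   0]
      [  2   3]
Minimize: z = 6y1 + 13y2 + 8y3 + 15y4

Subject to:
  C1: -4y2 - y3 - 2y4 ≤ -4
  C2: -y1 - 2y2 - 3y4 ≤ -8
  y1, y2, y3, y4 ≥ 0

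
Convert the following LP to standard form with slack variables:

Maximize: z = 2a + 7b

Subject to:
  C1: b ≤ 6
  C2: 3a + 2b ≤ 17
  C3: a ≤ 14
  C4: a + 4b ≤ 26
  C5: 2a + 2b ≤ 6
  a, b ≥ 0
max z = 2a + 7b

s.t.
  b + s1 = 6
  3a + 2b + s2 = 17
  a + s3 = 14
  a + 4b + s4 = 26
  2a + 2b + s5 = 6
  a, b, s1, s2, s3, s4, s5 ≥ 0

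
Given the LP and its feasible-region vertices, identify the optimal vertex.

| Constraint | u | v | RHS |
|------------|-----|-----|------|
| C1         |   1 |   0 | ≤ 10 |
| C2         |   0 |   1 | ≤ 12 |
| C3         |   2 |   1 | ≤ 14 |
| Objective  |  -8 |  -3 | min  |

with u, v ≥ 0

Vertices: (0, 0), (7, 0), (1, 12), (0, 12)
Evaluating z = -8u - 3v at each vertex:
  (0, 0): z = 0
  (7, 0): z = -56
  (1, 12): z = -44
  (0, 12): z = -36

The smallest value is z = -56, attained at (7, 0).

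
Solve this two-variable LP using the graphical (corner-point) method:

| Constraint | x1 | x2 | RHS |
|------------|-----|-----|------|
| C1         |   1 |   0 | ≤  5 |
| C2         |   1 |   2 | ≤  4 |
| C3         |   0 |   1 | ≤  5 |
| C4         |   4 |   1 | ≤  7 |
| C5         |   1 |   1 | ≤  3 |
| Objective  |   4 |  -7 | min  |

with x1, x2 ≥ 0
Each vertex is the intersection of two constraint boundaries that also satisfies all remaining constraints:
  x1 = 0 and x2 = 0 → (0, 0)
  4x1 + x2 = 7 and x2 = 0 → (1.75, 0)
  x1 + 2x2 = 4 and 4x1 + x2 = 7 → (1.429, 1.286)
  x1 + 2x2 = 4 and x1 = 0 → (0, 2)

Evaluating z = 4x1 - 7x2 at each vertex:
  (0, 0): z = 0
  (1.75, 0): z = 7
  (1.429, 1.286): z = -3.286
  (0, 2): z = -14

The minimum is at (0, 2) with z = -14.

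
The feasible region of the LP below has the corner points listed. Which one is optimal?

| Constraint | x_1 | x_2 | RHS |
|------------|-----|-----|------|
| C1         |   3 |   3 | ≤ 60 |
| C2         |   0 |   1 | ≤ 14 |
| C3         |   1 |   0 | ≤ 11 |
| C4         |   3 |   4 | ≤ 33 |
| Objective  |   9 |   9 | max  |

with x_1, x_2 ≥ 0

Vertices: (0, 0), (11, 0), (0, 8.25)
Evaluating z = 9x_1 + 9x_2 at each vertex:
  (0, 0): z = 0
  (11, 0): z = 99
  (0, 8.25): z = 74.25

The largest value is z = 99, attained at (11, 0).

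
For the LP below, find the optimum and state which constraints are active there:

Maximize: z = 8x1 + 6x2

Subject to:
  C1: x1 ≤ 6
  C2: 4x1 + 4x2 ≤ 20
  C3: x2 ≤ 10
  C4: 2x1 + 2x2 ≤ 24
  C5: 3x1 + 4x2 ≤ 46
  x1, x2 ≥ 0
Optimal: x1 = 5, x2 = 0
Binding: C2, x2 ≥ 0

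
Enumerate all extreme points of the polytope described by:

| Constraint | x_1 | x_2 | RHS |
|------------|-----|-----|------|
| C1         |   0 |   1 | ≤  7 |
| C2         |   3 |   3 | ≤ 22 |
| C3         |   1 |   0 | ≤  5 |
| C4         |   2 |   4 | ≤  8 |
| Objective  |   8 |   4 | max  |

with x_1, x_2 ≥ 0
Each vertex is the intersection of two constraint boundaries that also satisfies all remaining constraints:
  x_1 = 0 and x_2 = 0 → (0, 0)
  2x_1 + 4x_2 = 8 and x_2 = 0 → (4, 0)
  2x_1 + 4x_2 = 8 and x_1 = 0 → (0, 2)

Vertices: (0, 0), (4, 0), (0, 2)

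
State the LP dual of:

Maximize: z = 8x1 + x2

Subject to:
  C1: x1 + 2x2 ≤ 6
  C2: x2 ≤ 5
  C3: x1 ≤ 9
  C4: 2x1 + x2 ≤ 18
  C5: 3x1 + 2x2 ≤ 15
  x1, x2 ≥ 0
Minimize: z = 6y1 + 5y2 + 9y3 + 18y4 + 15y5

Subject to:
  C1: -y1 - y3 - 2y4 - 3y5 ≤ -8
  C2: -2y1 - y2 - y4 - 2y5 ≤ -1
  y1, y2, y3, y4, y5 ≥ 0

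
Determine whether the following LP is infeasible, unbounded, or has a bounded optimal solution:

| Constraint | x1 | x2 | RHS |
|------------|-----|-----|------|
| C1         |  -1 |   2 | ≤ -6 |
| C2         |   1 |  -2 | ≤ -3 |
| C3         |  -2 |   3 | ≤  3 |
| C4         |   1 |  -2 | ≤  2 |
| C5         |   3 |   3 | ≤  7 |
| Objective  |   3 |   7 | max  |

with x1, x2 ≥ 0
C2 requires x1 - 2x2 ≤ -3, while C1 (-x1 + 2x2 ≤ -6) is equivalent to x1 - 2x2 ≥ 6. Together they would need 6 ≤ x1 - 2x2 ≤ -3, which is impossible since 6 > -3. No point satisfies all constraints.

The feasible region is empty; the LP is infeasible.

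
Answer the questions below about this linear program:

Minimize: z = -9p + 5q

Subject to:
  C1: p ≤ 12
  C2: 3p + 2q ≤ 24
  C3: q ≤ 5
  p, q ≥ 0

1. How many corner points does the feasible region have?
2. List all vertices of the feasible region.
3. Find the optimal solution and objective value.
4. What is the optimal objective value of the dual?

1. 4
2. (0, 0), (8, 0), (4.667, 5), (0, 5)
3. p = 8, q = 0, z = -72
4. -72 (by strong duality, equal to the primal optimum)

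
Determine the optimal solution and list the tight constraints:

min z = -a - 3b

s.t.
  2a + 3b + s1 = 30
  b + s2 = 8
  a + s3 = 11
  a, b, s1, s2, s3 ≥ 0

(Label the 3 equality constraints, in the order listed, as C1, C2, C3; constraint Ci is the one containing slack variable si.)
Optimal: a = 3, b = 8
Slack at optimum:
  C1: slack = 0 (binding)
  C2: slack = 0 (binding)
  C3: slack = 8
  a ≥ 0: a = 3
  b ≥ 0: b = 8
Binding constraints: C1, C2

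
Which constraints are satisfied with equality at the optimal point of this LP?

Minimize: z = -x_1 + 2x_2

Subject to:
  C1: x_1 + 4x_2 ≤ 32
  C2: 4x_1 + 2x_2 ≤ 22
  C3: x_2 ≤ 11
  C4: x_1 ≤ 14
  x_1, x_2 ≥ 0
Optimal: x_1 = 5.5, x_2 = 0
Slack at optimum:
  C1: slack = 26.5
  C2: slack = 0 (binding)
  C3: slack = 11
  C4: slack = 8.5
  x_1 ≥ 0: x_1 = 5.5
  x_2 ≥ 0: x_2 = 0 (binding)
Binding constraints: C2, x_2 ≥ 0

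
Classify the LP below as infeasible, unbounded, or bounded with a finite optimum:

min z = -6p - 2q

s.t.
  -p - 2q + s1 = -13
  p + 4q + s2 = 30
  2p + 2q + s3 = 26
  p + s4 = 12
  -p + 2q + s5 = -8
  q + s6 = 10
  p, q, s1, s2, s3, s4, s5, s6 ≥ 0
The point (12, 1) satisfies every constraint, so the LP is feasible; the constraints give p ≤ 12 and q ≤ 10, which with p, q ≥ 0 keep the feasible region inside a bounded box. A feasible, bounded LP attains a finite optimum at a vertex.

Evaluating z = -6p - 2q at each vertex:
  (12, 0.5): z = -73
  (12, 1): z = -74
  (11.33, 1.667): z = -71.33
  (10.5, 1.25): z = -65.5

The LP has an optimal solution: (12, 1) with z = -74.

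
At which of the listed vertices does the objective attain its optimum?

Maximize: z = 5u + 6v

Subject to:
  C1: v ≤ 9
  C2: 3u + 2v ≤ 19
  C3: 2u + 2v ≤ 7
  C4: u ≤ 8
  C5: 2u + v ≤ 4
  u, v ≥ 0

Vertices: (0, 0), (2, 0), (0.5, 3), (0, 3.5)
Evaluating z = 5u + 6v at each vertex:
  (0, 0): z = 0
  (2, 0): z = 10
  (0.5, 3): z = 20.5
  (0, 3.5): z = 21

The largest value is z = 21, attained at (0, 3.5).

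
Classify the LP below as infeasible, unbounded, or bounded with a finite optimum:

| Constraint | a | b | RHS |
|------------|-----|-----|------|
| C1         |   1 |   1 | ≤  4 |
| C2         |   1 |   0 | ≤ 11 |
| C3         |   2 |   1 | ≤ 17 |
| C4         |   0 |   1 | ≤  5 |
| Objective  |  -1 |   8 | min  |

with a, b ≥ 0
The point (4, 0) satisfies every constraint, so the LP is feasible; the constraints give a ≤ 11 and b ≤ 5, which with a, b ≥ 0 keep the feasible region inside a bounded box. A feasible, bounded LP attains a finite optimum at a vertex.

Evaluating z = -a + 8b at each vertex:
  (0, 0): z = 0
  (4, 0): z = -4
  (0, 4): z = 32

Feasible with finite optimum z* = -4 at (4, 0).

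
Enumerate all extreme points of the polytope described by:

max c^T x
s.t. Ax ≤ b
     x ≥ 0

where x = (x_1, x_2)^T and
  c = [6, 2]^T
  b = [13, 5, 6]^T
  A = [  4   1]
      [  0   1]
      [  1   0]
Each vertex is the intersection of two constraint boundaries that also satisfies all remaining constraints:
  x_1 = 0 and x_2 = 0 → (0, 0)
  4x_1 + x_2 = 13 and x_2 = 0 → (3.25, 0)
  4x_1 + x_2 = 13 and x_2 = 5 → (2, 5)
  x_2 = 5 and x_1 = 0 → (0, 5)

Vertices: (0, 0), (3.25, 0), (2, 5), (0, 5)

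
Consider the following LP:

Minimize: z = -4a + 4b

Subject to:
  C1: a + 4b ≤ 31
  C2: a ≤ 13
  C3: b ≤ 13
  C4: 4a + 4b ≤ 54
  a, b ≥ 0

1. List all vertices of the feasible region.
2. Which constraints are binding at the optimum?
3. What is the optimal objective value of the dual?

1. (0, 0), (13, 0), (13, 0.5), (7.667, 5.833), (0, 7.75)
2. C2, b ≥ 0
3. -52 (by strong duality, equal to the primal optimum)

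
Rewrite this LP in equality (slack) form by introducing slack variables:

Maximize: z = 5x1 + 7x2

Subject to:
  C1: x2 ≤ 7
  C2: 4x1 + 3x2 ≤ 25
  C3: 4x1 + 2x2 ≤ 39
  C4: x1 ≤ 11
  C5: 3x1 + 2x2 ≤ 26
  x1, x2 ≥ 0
max z = 5x1 + 7x2

s.t.
  x2 + s1 = 7
  4x1 + 3x2 + s2 = 25
  4x1 + 2x2 + s3 = 39
  x1 + s4 = 11
  3x1 + 2x2 + s5 = 26
  x1, x2, s1, s2, s3, s4, s5 ≥ 0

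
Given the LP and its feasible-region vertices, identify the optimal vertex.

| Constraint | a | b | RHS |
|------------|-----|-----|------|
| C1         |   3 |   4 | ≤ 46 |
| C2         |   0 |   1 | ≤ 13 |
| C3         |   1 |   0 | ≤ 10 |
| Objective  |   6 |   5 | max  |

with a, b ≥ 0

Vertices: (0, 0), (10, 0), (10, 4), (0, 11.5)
Evaluating z = 6a + 5b at each vertex:
  (0, 0): z = 0
  (10, 0): z = 60
  (10, 4): z = 80
  (0, 11.5): z = 57.5

The largest value is z = 80, attained at (10, 4).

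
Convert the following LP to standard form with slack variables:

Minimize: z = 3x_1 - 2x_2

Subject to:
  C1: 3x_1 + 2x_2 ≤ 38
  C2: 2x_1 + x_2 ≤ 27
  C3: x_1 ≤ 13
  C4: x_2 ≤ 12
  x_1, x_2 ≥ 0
min z = 3x_1 - 2x_2

s.t.
  3x_1 + 2x_2 + s1 = 38
  2x_1 + x_2 + s2 = 27
  x_1 + s3 = 13
  x_2 + s4 = 12
  x_1, x_2, s1, s2, s3, s4 ≥ 0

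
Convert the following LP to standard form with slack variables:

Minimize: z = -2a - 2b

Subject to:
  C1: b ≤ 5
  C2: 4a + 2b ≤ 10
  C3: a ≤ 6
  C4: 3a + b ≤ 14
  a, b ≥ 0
min z = -2a - 2b

s.t.
  b + s1 = 5
  4a + 2b + s2 = 10
  a + s3 = 6
  3a + b + s4 = 14
  a, b, s1, s2, s3, s4 ≥ 0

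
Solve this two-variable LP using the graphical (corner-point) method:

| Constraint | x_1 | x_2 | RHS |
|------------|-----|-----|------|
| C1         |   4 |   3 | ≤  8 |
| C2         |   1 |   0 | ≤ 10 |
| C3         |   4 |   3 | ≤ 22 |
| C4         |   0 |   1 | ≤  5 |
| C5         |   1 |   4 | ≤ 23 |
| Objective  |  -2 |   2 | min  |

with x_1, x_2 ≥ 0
Each vertex is the intersection of two constraint boundaries that also satisfies all remaining constraints:
  x_1 = 0 and x_2 = 0 → (0, 0)
  4x_1 + 3x_2 = 8 and x_2 = 0 → (2, 0)
  4x_1 + 3x_2 = 8 and x_1 = 0 → (0, 2.667)

Evaluating z = -2x_1 + 2x_2 at each vertex:
  (0, 0): z = 0
  (2, 0): z = -4
  (0, 2.667): z = 5.333

The minimum is at (2, 0) with z = -4.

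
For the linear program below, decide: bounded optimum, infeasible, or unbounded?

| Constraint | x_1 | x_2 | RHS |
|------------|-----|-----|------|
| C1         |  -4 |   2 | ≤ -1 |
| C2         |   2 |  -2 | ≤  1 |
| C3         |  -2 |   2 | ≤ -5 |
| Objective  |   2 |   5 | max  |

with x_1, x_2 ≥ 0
C2 requires 2x_1 - 2x_2 ≤ 1, while C3 (-2x_1 + 2x_2 ≤ -5) is equivalent to 2x_1 - 2x_2 ≥ 5. Together they would need 5 ≤ 2x_1 - 2x_2 ≤ 1, which is impossible since 5 > 1. No point satisfies all constraints.

The feasible region is empty; the LP is infeasible.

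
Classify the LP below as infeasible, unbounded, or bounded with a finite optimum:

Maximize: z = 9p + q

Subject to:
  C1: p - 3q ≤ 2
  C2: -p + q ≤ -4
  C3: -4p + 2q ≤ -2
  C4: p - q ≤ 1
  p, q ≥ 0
C4 requires p - q ≤ 1, while C2 (-p + q ≤ -4) is equivalent to p - q ≥ 4. Together they would need 4 ≤ p - q ≤ 1, which is impossible since 4 > 1. No point satisfies all constraints.

The feasible region is empty; the LP is infeasible.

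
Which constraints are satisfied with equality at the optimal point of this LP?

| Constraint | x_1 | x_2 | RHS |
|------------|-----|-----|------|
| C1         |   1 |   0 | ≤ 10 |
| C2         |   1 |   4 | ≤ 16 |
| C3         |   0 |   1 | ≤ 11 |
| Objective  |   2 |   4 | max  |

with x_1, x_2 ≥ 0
Optimal: x_1 = 10, x_2 = 1.5
Slack at optimum:
  C1: slack = 0 (binding)
  C2: slack = 0 (binding)
  C3: slack = 9.5
  x_1 ≥ 0: x_1 = 10
  x_2 ≥ 0: x_2 = 1.5
Binding constraints: C1, C2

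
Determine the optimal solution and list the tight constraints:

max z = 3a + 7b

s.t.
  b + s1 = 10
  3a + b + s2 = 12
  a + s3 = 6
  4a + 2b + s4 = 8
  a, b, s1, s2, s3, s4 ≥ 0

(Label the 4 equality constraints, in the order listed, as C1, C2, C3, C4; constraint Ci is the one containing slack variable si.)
Optimal: a = 0, b = 4
Slack at optimum:
  C1: slack = 6
  C2: slack = 8
  C3: slack = 6
  C4: slack = 0 (binding)
  a ≥ 0: a = 0 (binding)
  b ≥ 0: b = 4
Binding constraints: C4, a ≥ 0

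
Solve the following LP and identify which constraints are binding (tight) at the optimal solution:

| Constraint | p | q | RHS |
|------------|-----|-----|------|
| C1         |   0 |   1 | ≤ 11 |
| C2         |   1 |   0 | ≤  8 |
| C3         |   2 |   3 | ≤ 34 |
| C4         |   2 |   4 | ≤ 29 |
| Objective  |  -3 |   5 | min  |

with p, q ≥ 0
Optimal: p = 8, q = 0
Slack at optimum:
  C1: slack = 11
  C2: slack = 0 (binding)
  C3: slack = 18
  C4: slack = 13
  p ≥ 0: p = 8
  q ≥ 0: q = 0 (binding)
Binding constraints: C2, q ≥ 0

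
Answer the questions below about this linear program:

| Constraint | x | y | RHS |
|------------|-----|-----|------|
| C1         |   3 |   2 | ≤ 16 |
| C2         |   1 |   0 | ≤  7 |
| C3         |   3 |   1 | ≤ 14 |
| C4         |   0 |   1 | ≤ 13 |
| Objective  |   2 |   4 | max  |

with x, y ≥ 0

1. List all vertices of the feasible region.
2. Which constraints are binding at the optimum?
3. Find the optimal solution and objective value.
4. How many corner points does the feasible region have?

1. (0, 0), (4.667, 0), (4, 2), (0, 8)
2. C1, x ≥ 0
3. x = 0, y = 8, z = 32
4. 4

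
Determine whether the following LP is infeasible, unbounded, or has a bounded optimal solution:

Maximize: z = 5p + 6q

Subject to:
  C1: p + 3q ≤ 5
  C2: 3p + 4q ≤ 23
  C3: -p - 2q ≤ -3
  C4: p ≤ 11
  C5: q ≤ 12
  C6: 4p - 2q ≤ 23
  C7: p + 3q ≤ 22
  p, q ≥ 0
The point (5, 0) satisfies every constraint, so the LP is feasible; the constraints give p ≤ 11 and q ≤ 12, which with p, q ≥ 0 keep the feasible region inside a bounded box. A feasible, bounded LP attains a finite optimum at a vertex.

Evaluating z = 5p + 6q at each vertex:
  (3, 0): z = 15
  (5, 0): z = 25
  (0, 1.667): z = 10
  (0, 1.5): z = 9

The LP has an optimal solution: (5, 0) with z = 25.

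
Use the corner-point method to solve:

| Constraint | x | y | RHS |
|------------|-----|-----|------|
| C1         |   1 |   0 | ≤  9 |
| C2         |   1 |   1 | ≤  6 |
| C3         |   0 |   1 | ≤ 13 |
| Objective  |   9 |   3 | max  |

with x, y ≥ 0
Each vertex is the intersection of two constraint boundaries that also satisfies all remaining constraints:
  x = 0 and y = 0 → (0, 0)
  x + y = 6 and y = 0 → (6, 0)
  x + y = 6 and x = 0 → (0, 6)

Evaluating z = 9x + 3y at each vertex:
  (0, 0): z = 0
  (6, 0): z = 54
  (0, 6): z = 18

The maximum is at (6, 0) with z = 54.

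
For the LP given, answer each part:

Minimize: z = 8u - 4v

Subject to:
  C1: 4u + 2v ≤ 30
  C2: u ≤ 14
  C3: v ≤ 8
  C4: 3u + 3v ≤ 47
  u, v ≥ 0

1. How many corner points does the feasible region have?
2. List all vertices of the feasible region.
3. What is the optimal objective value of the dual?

1. 4
2. (0, 0), (7.5, 0), (3.5, 8), (0, 8)
3. -32 (by strong duality, equal to the primal optimum)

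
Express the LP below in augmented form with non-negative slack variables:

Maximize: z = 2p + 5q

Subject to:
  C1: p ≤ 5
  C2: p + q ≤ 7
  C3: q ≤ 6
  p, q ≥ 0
max z = 2p + 5q

s.t.
  p + s1 = 5
  p + q + s2 = 7
  q + s3 = 6
  p, q, s1, s2, s3 ≥ 0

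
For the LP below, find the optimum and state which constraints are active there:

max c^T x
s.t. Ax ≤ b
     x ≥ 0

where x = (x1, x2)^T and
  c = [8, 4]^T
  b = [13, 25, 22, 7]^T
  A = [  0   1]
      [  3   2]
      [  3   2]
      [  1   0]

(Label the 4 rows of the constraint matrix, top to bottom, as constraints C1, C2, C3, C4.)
Optimal: x1 = 7, x2 = 0.5
Slack at optimum:
  C1: slack = 12.5
  C2: slack = 3
  C3: slack = 0 (binding)
  C4: slack = 0 (binding)
  x1 ≥ 0: x1 = 7
  x2 ≥ 0: x2 = 0.5
Binding constraints: C3, C4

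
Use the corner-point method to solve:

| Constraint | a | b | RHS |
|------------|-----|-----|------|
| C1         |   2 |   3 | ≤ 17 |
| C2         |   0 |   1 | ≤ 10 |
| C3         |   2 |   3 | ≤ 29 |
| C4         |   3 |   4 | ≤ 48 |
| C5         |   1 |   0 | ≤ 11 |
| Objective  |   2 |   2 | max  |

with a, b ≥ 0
Each vertex is the intersection of two constraint boundaries that also satisfies all remaining constraints:
  a = 0 and b = 0 → (0, 0)
  2a + 3b = 17 and b = 0 → (8.5, 0)
  2a + 3b = 17 and a = 0 → (0, 5.667)

Evaluating z = 2a + 2b at each vertex:
  (0, 0): z = 0
  (8.5, 0): z = 17
  (0, 5.667): z = 11.33

The maximum is at (8.5, 0) with z = 17.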